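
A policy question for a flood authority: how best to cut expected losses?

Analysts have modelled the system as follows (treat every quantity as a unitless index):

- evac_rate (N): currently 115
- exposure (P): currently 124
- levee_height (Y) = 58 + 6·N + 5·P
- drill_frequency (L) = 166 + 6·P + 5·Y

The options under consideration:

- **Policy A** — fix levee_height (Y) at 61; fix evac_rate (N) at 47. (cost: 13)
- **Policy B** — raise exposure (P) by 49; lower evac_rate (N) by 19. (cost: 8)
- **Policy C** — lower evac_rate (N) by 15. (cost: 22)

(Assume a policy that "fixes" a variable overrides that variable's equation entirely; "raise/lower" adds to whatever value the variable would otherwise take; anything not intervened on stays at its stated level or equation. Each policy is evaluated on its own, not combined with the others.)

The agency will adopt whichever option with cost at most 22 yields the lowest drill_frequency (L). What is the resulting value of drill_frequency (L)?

1215

Policy A (Y := 61, N := 47):
  N = 47
  P = 124
  Y = 61
  L = 166 + 6·124 + 5·61 = 1215
Policy B (P + 49, N − 19):
  N = 115 − 19 = 96
  P = 124 + 49 = 173
  Y = 58 + 6·96 + 5·173 = 1499
  L = 166 + 6·173 + 5·1499 = 8699
Policy C (N − 15):
  N = 115 − 15 = 100
  P = 124
  Y = 58 + 6·100 + 5·124 = 1278
  L = 166 + 6·124 + 5·1278 = 7300
Comparing — Policy A: L=1215, Policy B: L=8699, Policy C: L=7300. Lowest is 1215 (Policy A).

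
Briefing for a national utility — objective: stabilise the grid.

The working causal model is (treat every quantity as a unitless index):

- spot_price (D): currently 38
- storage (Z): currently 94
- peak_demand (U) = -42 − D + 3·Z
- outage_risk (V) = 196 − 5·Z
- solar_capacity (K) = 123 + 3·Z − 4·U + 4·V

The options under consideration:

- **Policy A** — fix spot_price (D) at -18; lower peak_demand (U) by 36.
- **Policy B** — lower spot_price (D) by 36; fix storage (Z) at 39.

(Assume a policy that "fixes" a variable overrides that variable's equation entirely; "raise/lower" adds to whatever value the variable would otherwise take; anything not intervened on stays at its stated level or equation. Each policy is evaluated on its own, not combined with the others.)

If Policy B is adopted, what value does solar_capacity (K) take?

Policy B (D − 36, Z := 39):
  D = 38 − 36 = 2
  Z = 39
  U = -42 − 2 + 3·39 = 73
  V = 196 − 5·39 = 1
  K = 123 + 3·39 − 4·73 + 4·1 = -48

-48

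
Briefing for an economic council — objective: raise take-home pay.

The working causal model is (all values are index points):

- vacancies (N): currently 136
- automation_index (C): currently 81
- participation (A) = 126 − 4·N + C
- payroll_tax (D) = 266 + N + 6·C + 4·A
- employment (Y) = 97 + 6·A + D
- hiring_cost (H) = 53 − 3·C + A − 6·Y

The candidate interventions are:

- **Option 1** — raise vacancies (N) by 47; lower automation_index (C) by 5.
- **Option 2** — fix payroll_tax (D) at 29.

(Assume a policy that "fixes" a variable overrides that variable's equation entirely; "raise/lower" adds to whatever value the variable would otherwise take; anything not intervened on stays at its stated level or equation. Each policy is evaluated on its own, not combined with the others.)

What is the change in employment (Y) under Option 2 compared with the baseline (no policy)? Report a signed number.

489

Baseline:
  N = 136
  C = 81
  A = 126 − 4·136 + 81 = -337
  D = 266 + 136 + 6·81 + 4·(-337) = -460
  Y = 97 + 6·(-337) + (-460) = -2385
Option 2 (D := 29):
  N = 136
  C = 81
  A = 126 − 4·136 + 81 = -337
  D = 29
  Y = 97 + 6·(-337) + 29 = -1896
Change in Y: -1896 − (-2385) = 489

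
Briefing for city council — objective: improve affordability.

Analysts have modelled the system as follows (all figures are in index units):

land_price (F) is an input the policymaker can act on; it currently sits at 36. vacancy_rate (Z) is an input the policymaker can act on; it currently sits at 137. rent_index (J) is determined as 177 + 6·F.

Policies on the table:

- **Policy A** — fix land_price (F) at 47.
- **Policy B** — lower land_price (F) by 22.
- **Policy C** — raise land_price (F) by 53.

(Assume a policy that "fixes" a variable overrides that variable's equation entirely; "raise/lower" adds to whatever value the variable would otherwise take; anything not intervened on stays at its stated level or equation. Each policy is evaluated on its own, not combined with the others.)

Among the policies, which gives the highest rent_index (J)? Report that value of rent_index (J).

Policy A (F := 47):
  F = 47
  J = 177 + 6·47 = 459
Policy B (F − 22):
  F = 36 − 22 = 14
  J = 177 + 6·14 = 261
Policy C (F + 53):
  F = 36 + 53 = 89
  J = 177 + 6·89 = 711
Comparing — Policy A: J=459, Policy B: J=261, Policy C: J=711. Highest is 711 (Policy C).

711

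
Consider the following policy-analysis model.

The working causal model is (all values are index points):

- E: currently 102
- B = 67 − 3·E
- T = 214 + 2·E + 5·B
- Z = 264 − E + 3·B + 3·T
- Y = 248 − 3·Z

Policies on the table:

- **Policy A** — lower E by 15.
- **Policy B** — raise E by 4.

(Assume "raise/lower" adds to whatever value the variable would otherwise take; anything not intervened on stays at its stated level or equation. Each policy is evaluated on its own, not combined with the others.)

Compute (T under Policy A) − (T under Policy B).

Policy A (E − 15):
  E = 102 − 15 = 87
  B = 67 − 3·87 = -194
  T = 214 + 2·87 + 5·(-194) = -582
Policy B (E + 4):
  E = 102 + 4 = 106
  B = 67 − 3·106 = -251
  T = 214 + 2·106 + 5·(-251) = -829
T: -582 − (-829) = 247

247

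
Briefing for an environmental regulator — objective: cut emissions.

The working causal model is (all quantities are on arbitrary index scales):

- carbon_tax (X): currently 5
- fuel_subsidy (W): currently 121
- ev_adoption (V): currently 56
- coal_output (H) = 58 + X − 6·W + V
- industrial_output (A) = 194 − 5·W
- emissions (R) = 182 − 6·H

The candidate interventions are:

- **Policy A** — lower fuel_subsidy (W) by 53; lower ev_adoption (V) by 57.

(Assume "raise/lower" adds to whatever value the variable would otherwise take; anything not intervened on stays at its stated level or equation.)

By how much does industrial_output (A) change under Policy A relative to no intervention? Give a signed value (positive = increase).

Baseline:
  W = 121
  A = 194 − 5·121 = -411
Policy A (W − 53, V − 57):
  W = 121 − 53 = 68
  A = 194 − 5·68 = -146
Change in A: -146 − (-411) = 265

265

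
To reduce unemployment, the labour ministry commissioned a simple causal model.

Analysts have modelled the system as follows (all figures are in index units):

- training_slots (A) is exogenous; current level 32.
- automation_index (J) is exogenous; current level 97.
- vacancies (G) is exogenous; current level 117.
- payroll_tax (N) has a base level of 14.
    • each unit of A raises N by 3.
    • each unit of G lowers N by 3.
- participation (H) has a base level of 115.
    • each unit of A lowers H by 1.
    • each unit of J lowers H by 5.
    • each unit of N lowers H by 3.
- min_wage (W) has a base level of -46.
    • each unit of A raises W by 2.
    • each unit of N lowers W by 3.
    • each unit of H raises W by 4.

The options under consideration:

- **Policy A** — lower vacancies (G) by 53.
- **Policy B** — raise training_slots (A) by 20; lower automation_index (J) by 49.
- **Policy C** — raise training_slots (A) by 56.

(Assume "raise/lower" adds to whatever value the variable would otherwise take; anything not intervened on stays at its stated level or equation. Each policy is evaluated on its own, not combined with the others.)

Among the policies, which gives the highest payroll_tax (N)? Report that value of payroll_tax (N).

-73

Policy A (G − 53):
  A = 32
  G = 117 − 53 = 64
  N = 14 + 3·32 − 3·64 = -82
Policy B (A + 20, J − 49):
  A = 32 + 20 = 52
  G = 117
  N = 14 + 3·52 − 3·117 = -181
Policy C (A + 56):
  A = 32 + 56 = 88
  G = 117
  N = 14 + 3·88 − 3·117 = -73
Comparing — Policy A: N=-82, Policy B: N=-181, Policy C: N=-73. Highest is -73 (Policy C).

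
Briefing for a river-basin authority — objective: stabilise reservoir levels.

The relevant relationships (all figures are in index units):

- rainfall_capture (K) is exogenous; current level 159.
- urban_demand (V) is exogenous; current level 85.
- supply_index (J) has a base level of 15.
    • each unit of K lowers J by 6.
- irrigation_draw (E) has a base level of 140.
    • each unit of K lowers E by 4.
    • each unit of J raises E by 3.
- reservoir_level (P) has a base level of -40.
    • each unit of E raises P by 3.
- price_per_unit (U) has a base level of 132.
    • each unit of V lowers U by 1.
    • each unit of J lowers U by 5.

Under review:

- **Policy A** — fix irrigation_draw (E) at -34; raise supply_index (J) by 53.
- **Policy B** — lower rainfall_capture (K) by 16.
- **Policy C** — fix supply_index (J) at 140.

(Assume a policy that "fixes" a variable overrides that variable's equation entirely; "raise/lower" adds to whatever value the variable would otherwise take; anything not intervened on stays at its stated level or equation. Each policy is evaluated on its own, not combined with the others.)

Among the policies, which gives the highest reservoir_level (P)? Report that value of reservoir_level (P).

Policy A (E := -34, J + 53):
  K = 159
  J = 15 − 6·159 (+53 from intervention) = -886
  E = -34
  P = -40 + 3·(-34) = -142
Policy B (K − 16):
  K = 159 − 16 = 143
  J = 15 − 6·143 = -843
  E = 140 − 4·143 + 3·(-843) = -2961
  P = -40 + 3·(-2961) = -8923
Policy C (J := 140):
  K = 159
  J = 140
  E = 140 − 4·159 + 3·140 = -76
  P = -40 + 3·(-76) = -268
Comparing — Policy A: P=-142, Policy B: P=-8923, Policy C: P=-268. Highest is -142 (Policy A).

-142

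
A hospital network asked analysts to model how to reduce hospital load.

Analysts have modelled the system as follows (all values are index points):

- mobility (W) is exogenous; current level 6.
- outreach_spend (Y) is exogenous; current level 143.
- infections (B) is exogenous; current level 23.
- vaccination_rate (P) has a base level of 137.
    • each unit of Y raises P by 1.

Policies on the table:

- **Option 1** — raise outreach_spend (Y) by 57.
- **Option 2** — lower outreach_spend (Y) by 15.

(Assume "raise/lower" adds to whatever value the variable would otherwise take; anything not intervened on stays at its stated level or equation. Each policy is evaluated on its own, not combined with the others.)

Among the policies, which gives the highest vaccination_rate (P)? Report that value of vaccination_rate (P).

Option 1 (Y + 57):
  Y = 143 + 57 = 200
  P = 137 + 200 = 337
Option 2 (Y − 15):
  Y = 143 − 15 = 128
  P = 137 + 128 = 265
Comparing — Option 1: P=337, Option 2: P=265. Highest is 337 (Option 1).

337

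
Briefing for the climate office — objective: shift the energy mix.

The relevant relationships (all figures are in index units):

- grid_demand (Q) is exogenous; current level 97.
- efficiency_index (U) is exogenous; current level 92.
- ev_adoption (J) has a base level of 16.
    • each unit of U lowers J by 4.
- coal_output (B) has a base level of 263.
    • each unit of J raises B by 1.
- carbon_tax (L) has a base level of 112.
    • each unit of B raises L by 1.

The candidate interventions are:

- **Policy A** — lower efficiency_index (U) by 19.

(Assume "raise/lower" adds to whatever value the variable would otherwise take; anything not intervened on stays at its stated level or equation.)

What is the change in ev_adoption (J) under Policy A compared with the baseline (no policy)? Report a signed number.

76

Baseline:
  U = 92
  J = 16 − 4·92 = -352
Policy A (U − 19):
  U = 92 − 19 = 73
  J = 16 − 4·73 = -276
Change in J: -276 − (-352) = 76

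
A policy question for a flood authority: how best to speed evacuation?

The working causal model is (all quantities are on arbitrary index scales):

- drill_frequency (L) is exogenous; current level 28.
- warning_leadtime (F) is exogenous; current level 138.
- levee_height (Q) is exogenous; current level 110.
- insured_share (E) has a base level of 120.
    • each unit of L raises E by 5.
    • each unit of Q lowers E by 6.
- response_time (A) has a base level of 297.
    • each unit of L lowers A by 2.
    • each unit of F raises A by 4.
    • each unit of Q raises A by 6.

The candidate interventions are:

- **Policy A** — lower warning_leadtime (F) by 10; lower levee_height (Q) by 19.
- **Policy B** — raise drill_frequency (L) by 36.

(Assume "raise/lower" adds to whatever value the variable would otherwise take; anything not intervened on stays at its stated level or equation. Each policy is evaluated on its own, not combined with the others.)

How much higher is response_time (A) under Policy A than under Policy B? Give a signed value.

Policy A (F − 10, Q − 19):
  L = 28
  F = 138 − 10 = 128
  Q = 110 − 19 = 91
  A = 297 − 2·28 + 4·128 + 6·91 = 1299
Policy B (L + 36):
  L = 28 + 36 = 64
  F = 138
  Q = 110
  A = 297 − 2·64 + 4·138 + 6·110 = 1381
A: 1299 − 1381 = -82

-82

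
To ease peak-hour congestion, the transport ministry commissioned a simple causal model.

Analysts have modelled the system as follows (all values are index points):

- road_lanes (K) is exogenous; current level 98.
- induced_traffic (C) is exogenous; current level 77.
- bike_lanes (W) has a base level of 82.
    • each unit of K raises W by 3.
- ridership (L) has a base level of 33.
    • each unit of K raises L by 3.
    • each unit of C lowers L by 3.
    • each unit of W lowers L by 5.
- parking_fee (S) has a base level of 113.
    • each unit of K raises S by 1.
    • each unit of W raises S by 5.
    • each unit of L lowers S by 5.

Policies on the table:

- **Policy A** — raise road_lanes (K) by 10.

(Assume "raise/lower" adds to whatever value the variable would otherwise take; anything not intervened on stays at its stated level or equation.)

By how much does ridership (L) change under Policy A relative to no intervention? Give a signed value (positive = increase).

Baseline:
  K = 98
  C = 77
  W = 82 + 3·98 = 376
  L = 33 + 3·98 − 3·77 − 5·376 = -1784
Policy A (K + 10):
  K = 98 + 10 = 108
  C = 77
  W = 82 + 3·108 = 406
  L = 33 + 3·108 − 3·77 − 5·406 = -1904
Change in L: -1904 − (-1784) = -120

-120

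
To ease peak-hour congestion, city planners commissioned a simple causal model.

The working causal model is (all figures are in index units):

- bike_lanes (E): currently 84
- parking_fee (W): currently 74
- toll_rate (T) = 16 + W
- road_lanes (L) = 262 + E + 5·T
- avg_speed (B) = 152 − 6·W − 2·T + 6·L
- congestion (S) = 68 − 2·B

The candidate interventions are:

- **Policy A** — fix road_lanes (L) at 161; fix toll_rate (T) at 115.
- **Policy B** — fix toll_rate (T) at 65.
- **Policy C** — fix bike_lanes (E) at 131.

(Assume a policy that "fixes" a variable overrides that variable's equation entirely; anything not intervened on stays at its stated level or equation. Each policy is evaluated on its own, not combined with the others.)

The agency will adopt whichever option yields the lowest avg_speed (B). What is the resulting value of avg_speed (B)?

444

Policy A (L := 161, T := 115):
  E = 84
  W = 74
  T = 115
  L = 161
  B = 152 − 6·74 − 2·115 + 6·161 = 444
Policy B (T := 65):
  E = 84
  W = 74
  T = 65
  L = 262 + 84 + 5·65 = 671
  B = 152 − 6·74 − 2·65 + 6·671 = 3604
Policy C (E := 131):
  E = 131
  W = 74
  T = 16 + 74 = 90
  L = 262 + 131 + 5·90 = 843
  B = 152 − 6·74 − 2·90 + 6·843 = 4586
Comparing — Policy A: B=444, Policy B: B=3604, Policy C: B=4586. Lowest is 444 (Policy A).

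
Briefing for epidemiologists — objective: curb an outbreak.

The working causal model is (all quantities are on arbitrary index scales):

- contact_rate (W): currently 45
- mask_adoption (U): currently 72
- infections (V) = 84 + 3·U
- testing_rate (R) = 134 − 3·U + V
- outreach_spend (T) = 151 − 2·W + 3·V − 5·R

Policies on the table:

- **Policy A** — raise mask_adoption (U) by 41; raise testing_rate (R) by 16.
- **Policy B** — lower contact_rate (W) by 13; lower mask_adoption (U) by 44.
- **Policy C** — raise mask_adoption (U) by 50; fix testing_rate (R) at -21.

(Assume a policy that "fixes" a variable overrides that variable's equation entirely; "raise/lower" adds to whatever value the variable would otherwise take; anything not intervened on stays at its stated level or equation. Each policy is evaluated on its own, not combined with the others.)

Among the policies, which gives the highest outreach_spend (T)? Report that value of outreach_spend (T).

1516

Policy A (U + 41, R + 16):
  W = 45
  U = 72 + 41 = 113
  V = 84 + 3·113 = 423
  R = 134 − 3·113 + 423 (+16 from intervention) = 234
  T = 151 − 2·45 + 3·423 − 5·234 = 160
Policy B (W − 13, U − 44):
  W = 45 − 13 = 32
  U = 72 − 44 = 28
  V = 84 + 3·28 = 168
  R = 134 − 3·28 + 168 = 218
  T = 151 − 2·32 + 3·168 − 5·218 = -499
Policy C (U + 50, R := -21):
  W = 45
  U = 72 + 50 = 122
  V = 84 + 3·122 = 450
  R = -21
  T = 151 − 2·45 + 3·450 − 5·(-21) = 1516
Comparing — Policy A: T=160, Policy B: T=-499, Policy C: T=1516. Highest is 1516 (Policy C).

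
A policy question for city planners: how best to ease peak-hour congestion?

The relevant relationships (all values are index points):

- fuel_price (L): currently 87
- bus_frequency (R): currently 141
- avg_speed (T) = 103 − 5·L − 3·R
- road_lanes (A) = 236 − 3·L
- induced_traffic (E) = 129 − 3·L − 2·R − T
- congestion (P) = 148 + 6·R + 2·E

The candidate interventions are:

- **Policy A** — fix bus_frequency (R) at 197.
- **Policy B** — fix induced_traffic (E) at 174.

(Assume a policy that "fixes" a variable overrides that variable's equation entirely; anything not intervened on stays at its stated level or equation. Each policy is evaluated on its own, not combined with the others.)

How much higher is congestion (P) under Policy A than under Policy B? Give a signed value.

Policy A (R := 197):
  L = 87
  R = 197
  T = 103 − 5·87 − 3·197 = -923
  E = 129 − 3·87 − 2·197 − (-923) = 397
  P = 148 + 6·197 + 2·397 = 2124
Policy B (E := 174):
  L = 87
  R = 141
  T = 103 − 5·87 − 3·141 = -755
  E = 174
  P = 148 + 6·141 + 2·174 = 1342
P: 2124 − 1342 = 782

782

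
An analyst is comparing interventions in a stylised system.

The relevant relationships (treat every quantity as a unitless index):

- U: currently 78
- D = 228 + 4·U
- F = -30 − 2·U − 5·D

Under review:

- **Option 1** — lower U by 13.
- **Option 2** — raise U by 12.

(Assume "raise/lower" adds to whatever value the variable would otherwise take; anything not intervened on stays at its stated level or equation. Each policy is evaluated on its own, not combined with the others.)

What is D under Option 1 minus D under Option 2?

Option 1 (U − 13):
  U = 78 − 13 = 65
  D = 228 + 4·65 = 488
Option 2 (U + 12):
  U = 78 + 12 = 90
  D = 228 + 4·90 = 588
D: 488 − 588 = -100

-100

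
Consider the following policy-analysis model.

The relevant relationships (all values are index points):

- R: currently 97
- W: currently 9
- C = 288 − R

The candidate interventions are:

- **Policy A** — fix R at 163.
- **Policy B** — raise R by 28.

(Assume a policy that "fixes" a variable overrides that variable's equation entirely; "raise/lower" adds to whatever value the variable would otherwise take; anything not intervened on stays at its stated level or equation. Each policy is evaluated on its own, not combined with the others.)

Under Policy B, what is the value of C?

163

Policy B (R + 28):
  R = 97 + 28 = 125
  C = 288 − 125 = 163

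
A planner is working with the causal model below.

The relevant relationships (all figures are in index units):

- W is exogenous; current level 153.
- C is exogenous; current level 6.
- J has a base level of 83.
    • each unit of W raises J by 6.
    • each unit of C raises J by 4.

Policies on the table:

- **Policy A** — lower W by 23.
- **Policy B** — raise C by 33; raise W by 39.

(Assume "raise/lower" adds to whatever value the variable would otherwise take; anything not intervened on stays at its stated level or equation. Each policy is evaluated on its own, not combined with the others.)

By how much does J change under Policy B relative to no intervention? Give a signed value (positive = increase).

366

Baseline:
  W = 153
  C = 6
  J = 83 + 6·153 + 4·6 = 1025
Policy B (C + 33, W + 39):
  W = 153 + 39 = 192
  C = 6 + 33 = 39
  J = 83 + 6·192 + 4·39 = 1391
Change in J: 1391 − 1025 = 366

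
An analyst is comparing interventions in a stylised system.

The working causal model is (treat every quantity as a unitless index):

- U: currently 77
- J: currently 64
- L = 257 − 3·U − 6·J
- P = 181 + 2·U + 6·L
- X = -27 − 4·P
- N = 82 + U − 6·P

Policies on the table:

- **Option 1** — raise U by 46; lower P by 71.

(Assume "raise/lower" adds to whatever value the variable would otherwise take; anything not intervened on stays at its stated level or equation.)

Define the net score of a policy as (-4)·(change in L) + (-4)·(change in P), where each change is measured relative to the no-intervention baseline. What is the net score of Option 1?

Baseline:
  U = 77
  J = 64
  L = 257 − 3·77 − 6·64 = -358
  P = 181 + 2·77 + 6·(-358) = -1813
Option 1 (U + 46, P − 71):
  U = 77 + 46 = 123
  J = 64
  L = 257 − 3·123 − 6·64 = -496
  P = 181 + 2·123 + 6·(-496) (−71 from intervention) = -2620
ΔL = -496 − (-358) = -138; ΔP = -2620 − (-1813) = -807
Score = (-4)·(-138) + (-4)·(-807) = 3780

3780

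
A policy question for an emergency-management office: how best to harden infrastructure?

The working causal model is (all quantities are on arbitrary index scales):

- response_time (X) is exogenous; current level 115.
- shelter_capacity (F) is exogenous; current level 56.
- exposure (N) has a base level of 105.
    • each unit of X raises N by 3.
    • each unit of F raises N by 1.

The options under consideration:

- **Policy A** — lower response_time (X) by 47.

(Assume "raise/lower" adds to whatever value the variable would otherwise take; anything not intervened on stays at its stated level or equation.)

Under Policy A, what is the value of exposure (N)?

Policy A (X − 47):
  X = 115 − 47 = 68
  F = 56
  N = 105 + 3·68 + 56 = 365

365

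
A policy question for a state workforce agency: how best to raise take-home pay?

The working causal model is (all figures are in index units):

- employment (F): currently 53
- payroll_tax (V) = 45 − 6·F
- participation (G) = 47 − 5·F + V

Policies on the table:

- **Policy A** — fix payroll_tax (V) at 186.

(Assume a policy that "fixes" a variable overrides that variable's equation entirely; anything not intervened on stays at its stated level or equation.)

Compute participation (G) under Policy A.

-32

Policy A (V := 186):
  F = 53
  V = 186
  G = 47 − 5·53 + 186 = -32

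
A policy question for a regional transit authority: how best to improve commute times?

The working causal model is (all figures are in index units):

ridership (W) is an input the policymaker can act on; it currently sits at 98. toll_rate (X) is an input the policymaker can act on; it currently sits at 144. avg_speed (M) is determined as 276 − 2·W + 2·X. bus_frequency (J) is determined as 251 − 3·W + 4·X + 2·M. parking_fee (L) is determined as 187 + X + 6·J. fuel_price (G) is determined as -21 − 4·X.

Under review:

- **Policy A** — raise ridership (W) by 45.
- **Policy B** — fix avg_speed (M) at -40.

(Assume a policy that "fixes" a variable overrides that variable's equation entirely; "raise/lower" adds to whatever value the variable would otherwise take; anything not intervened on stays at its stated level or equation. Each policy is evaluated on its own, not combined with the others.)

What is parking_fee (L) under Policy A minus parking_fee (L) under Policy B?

3006

Policy A (W + 45):
  W = 98 + 45 = 143
  X = 144
  M = 276 − 2·143 + 2·144 = 278
  J = 251 − 3·143 + 4·144 + 2·278 = 954
  L = 187 + 144 + 6·954 = 6055
Policy B (M := -40):
  W = 98
  X = 144
  M = -40
  J = 251 − 3·98 + 4·144 + 2·(-40) = 453
  L = 187 + 144 + 6·453 = 3049
L: 6055 − 3049 = 3006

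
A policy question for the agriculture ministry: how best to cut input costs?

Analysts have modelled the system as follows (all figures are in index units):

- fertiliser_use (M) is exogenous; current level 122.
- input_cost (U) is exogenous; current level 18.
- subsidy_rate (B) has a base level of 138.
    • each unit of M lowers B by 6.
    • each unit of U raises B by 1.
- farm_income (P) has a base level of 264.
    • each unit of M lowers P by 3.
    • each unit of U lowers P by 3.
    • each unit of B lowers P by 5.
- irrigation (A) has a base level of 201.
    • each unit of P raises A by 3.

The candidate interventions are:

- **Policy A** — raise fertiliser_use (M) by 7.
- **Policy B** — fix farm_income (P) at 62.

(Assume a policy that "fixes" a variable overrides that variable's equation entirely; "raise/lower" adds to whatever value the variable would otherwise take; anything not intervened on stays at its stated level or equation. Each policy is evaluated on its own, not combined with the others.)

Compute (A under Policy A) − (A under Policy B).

Policy A (M + 7):
  M = 122 + 7 = 129
  U = 18
  B = 138 − 6·129 + 18 = -618
  P = 264 − 3·129 − 3·18 − 5·(-618) = 2913
  A = 201 + 3·2913 = 8940
Policy B (P := 62):
  M = 122
  U = 18
  B = 138 − 6·122 + 18 = -576
  P = 62
  A = 201 + 3·62 = 387
A: 8940 − 387 = 8553

8553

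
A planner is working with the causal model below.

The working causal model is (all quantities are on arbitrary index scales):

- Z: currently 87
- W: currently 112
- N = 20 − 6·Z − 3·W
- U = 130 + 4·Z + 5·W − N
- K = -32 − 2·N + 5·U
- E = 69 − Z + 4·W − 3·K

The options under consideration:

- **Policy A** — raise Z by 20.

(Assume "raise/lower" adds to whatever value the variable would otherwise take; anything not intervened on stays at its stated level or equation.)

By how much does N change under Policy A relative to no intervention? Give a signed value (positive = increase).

-120

Baseline:
  Z = 87
  W = 112
  N = 20 − 6·87 − 3·112 = -838
Policy A (Z + 20):
  Z = 87 + 20 = 107
  W = 112
  N = 20 − 6·107 − 3·112 = -958
Change in N: -958 − (-838) = -120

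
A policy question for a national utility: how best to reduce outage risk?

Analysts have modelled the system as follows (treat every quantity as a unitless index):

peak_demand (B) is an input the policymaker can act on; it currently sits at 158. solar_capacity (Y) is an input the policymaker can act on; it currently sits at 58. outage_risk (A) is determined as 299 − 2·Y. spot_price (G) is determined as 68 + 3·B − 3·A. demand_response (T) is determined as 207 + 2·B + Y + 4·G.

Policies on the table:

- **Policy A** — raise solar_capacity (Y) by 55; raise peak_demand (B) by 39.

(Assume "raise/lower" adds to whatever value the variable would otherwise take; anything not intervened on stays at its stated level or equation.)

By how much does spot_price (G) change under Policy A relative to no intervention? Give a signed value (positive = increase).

Baseline:
  B = 158
  Y = 58
  A = 299 − 2·58 = 183
  G = 68 + 3·158 − 3·183 = -7
Policy A (Y + 55, B + 39):
  B = 158 + 39 = 197
  Y = 58 + 55 = 113
  A = 299 − 2·113 = 73
  G = 68 + 3·197 − 3·73 = 440
Change in G: 440 − (-7) = 447

447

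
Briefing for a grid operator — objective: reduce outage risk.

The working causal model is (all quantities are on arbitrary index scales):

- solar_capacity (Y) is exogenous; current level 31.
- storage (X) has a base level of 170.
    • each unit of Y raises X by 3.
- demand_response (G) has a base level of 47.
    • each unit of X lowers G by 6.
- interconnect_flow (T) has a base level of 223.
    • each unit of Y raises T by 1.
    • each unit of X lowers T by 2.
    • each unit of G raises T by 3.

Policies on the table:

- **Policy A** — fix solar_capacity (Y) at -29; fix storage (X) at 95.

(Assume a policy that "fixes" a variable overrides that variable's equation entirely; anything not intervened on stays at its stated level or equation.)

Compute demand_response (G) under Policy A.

-523

Policy A (Y := -29, X := 95):
  Y = -29
  X = 95
  G = 47 − 6·95 = -523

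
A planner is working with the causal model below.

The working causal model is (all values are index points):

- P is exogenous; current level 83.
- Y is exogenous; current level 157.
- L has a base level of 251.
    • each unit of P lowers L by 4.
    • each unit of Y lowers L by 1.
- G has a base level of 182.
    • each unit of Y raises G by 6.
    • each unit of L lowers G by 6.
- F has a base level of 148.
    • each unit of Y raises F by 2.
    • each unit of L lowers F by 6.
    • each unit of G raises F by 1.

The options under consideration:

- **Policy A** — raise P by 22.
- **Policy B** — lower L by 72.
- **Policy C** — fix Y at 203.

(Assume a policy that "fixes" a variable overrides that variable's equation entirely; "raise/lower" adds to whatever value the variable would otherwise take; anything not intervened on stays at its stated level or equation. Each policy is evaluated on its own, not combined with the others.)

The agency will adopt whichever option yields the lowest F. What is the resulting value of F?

5306

Policy A (P + 22):
  P = 83 + 22 = 105
  Y = 157
  L = 251 − 4·105 − 157 = -326
  G = 182 + 6·157 − 6·(-326) = 3080
  F = 148 + 2·157 − 6·(-326) + 3080 = 5498
Policy B (L − 72):
  P = 83
  Y = 157
  L = 251 − 4·83 − 157 (−72 from intervention) = -310
  G = 182 + 6·157 − 6·(-310) = 2984
  F = 148 + 2·157 − 6·(-310) + 2984 = 5306
Policy C (Y := 203):
  P = 83
  Y = 203
  L = 251 − 4·83 − 203 = -284
  G = 182 + 6·203 − 6·(-284) = 3104
  F = 148 + 2·203 − 6·(-284) + 3104 = 5362
Comparing — Policy A: F=5498, Policy B: F=5306, Policy C: F=5362. Lowest is 5306 (Policy B).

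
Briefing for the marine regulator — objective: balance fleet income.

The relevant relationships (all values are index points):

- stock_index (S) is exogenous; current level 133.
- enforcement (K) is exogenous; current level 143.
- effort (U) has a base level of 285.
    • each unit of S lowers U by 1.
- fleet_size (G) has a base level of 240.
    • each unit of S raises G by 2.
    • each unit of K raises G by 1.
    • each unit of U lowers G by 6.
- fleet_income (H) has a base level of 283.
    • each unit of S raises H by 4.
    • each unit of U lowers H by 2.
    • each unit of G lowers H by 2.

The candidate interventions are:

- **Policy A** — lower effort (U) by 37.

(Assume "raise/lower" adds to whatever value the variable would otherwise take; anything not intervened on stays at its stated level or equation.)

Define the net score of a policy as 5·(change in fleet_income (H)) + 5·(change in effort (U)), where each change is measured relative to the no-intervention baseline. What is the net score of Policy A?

Baseline:
  S = 133
  K = 143
  U = 285 − 133 = 152
  G = 240 + 2·133 + 143 − 6·152 = -263
  H = 283 + 4·133 − 2·152 − 2·(-263) = 1037
Policy A (U − 37):
  S = 133
  K = 143
  U = 285 − 133 (−37 from intervention) = 115
  G = 240 + 2·133 + 143 − 6·115 = -41
  H = 283 + 4·133 − 2·115 − 2·(-41) = 667
ΔH = 667 − 1037 = -370; ΔU = 115 − 152 = -37
Score = 5·(-370) + 5·(-37) = -2035

-2035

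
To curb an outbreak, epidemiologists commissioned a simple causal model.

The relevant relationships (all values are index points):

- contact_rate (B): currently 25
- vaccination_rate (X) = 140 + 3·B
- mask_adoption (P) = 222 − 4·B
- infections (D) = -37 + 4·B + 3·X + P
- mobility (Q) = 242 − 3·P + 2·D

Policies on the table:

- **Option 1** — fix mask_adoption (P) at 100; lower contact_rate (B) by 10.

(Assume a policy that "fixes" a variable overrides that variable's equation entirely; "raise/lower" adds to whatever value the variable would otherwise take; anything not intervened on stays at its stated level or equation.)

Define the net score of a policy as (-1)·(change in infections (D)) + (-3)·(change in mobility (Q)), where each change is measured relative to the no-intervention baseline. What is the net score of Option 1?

Baseline:
  B = 25
  X = 140 + 3·25 = 215
  P = 222 − 4·25 = 122
  D = -37 + 4·25 + 3·215 + 122 = 830
  Q = 242 − 3·122 + 2·830 = 1536
Option 1 (P := 100, B − 10):
  B = 25 − 10 = 15
  X = 140 + 3·15 = 185
  P = 100
  D = -37 + 4·15 + 3·185 + 100 = 678
  Q = 242 − 3·100 + 2·678 = 1298
ΔD = 678 − 830 = -152; ΔQ = 1298 − 1536 = -238
Score = (-1)·(-152) + (-3)·(-238) = 866

866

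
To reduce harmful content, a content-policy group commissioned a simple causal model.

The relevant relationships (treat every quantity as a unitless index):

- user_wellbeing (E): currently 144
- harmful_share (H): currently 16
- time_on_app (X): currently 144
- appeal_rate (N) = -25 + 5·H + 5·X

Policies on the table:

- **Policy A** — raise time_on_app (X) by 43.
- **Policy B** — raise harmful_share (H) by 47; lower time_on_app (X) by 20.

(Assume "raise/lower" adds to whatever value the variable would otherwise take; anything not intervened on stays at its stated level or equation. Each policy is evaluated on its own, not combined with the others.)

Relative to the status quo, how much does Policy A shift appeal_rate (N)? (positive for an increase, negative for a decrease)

215

Baseline:
  H = 16
  X = 144
  N = -25 + 5·16 + 5·144 = 775
Policy A (X + 43):
  H = 16
  X = 144 + 43 = 187
  N = -25 + 5·16 + 5·187 = 990
Change in N: 990 − 775 = 215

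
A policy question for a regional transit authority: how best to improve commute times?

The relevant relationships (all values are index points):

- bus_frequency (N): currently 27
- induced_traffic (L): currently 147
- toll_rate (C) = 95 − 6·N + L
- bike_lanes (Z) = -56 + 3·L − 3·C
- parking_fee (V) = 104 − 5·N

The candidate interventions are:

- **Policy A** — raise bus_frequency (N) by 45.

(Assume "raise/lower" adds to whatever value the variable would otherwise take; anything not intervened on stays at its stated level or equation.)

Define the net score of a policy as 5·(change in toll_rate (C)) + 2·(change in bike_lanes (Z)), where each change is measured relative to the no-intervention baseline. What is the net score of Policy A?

270

Baseline:
  N = 27
  L = 147
  C = 95 − 6·27 + 147 = 80
  Z = -56 + 3·147 − 3·80 = 145
Policy A (N + 45):
  N = 27 + 45 = 72
  L = 147
  C = 95 − 6·72 + 147 = -190
  Z = -56 + 3·147 − 3·(-190) = 955
ΔC = -190 − 80 = -270; ΔZ = 955 − 145 = 810
Score = 5·(-270) + 2·810 = 270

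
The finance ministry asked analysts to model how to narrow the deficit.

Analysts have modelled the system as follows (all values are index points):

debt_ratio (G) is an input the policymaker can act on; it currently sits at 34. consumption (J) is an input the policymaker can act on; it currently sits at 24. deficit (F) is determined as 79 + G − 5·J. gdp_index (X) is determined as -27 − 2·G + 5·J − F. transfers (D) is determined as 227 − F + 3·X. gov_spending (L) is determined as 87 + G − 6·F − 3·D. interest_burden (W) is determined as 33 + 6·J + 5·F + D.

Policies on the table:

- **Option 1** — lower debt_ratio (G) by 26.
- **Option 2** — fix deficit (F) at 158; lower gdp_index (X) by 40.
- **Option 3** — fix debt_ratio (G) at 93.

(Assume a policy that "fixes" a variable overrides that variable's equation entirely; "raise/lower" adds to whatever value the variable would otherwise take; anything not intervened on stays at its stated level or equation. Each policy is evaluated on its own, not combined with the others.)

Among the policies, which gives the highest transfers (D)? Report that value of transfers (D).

590

Option 1 (G − 26):
  G = 34 − 26 = 8
  J = 24
  F = 79 + 8 − 5·24 = -33
  X = -27 − 2·8 + 5·24 − (-33) = 110
  D = 227 − (-33) + 3·110 = 590
Option 2 (F := 158, X − 40):
  G = 34
  J = 24
  F = 158
  X = -27 − 2·34 + 5·24 − 158 (−40 from intervention) = -173
  D = 227 − 158 + 3·(-173) = -450
Option 3 (G := 93):
  G = 93
  J = 24
  F = 79 + 93 − 5·24 = 52
  X = -27 − 2·93 + 5·24 − 52 = -145
  D = 227 − 52 + 3·(-145) = -260
Comparing — Option 1: D=590, Option 2: D=-450, Option 3: D=-260. Highest is 590 (Option 1).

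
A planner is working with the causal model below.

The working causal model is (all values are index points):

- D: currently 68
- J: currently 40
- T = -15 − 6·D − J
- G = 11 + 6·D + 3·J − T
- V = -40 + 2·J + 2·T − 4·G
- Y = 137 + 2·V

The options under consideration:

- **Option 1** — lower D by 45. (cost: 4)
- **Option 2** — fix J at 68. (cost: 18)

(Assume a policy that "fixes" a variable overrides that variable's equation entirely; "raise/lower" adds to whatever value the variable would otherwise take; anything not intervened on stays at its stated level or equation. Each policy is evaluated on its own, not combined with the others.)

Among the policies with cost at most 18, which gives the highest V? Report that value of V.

Option 1 (D − 45):
  D = 68 − 45 = 23
  J = 40
  T = -15 − 6·23 − 40 = -193
  G = 11 + 6·23 + 3·40 − (-193) = 462
  V = -40 + 2·40 + 2·(-193) − 4·462 = -2194
Option 2 (J := 68):
  D = 68
  J = 68
  T = -15 − 6·68 − 68 = -491
  G = 11 + 6·68 + 3·68 − (-491) = 1114
  V = -40 + 2·68 + 2·(-491) − 4·1114 = -5342
Comparing — Option 1: V=-2194, Option 2: V=-5342. Highest is -2194 (Option 1).

-2194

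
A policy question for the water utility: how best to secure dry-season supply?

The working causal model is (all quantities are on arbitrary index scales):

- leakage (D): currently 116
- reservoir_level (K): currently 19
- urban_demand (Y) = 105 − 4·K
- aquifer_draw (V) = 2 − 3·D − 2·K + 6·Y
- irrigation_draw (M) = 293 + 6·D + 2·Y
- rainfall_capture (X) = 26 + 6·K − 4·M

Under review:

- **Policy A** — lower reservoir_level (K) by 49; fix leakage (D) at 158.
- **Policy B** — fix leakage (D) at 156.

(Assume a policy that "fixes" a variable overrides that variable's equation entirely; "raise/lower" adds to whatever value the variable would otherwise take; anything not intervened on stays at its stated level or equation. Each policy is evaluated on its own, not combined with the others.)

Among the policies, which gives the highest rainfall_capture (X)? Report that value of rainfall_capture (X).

-5008

Policy A (K − 49, D := 158):
  D = 158
  K = 19 − 49 = -30
  Y = 105 − 4·(-30) = 225
  M = 293 + 6·158 + 2·225 = 1691
  X = 26 + 6·(-30) − 4·1691 = -6918
Policy B (D := 156):
  D = 156
  K = 19
  Y = 105 − 4·19 = 29
  M = 293 + 6·156 + 2·29 = 1287
  X = 26 + 6·19 − 4·1287 = -5008
Comparing — Policy A: X=-6918, Policy B: X=-5008. Highest is -5008 (Policy B).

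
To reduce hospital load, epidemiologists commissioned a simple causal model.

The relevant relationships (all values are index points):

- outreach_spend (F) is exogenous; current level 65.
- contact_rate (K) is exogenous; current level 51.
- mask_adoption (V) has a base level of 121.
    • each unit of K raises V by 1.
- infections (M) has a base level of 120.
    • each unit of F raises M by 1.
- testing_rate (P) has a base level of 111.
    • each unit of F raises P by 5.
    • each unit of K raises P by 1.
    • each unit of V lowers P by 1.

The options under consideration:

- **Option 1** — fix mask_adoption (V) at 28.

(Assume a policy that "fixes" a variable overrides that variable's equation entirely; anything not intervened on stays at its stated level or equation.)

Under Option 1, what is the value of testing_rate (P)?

459

Option 1 (V := 28):
  F = 65
  K = 51
  V = 28
  P = 111 + 5·65 + 51 − 28 = 459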